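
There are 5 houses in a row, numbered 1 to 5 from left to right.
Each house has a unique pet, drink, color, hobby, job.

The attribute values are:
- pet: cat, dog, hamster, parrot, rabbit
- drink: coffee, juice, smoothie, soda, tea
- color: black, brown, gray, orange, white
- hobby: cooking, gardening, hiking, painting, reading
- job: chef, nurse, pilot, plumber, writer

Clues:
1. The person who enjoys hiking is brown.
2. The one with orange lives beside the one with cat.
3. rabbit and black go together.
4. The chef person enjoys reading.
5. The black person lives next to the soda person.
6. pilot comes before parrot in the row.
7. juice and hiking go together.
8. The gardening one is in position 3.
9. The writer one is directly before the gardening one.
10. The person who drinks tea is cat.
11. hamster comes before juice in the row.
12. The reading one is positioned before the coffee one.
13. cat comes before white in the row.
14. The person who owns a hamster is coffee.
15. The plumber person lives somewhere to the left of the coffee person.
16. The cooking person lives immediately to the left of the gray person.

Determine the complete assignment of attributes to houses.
Solution:

House | Pet | Drink | Color | Hobby | Job
-----------------------------------------
  1   | rabbit | smoothie | black | reading | chef
  2   | dog | soda | orange | cooking | writer
  3   | cat | tea | gray | gardening | plumber
  4   | hamster | coffee | white | painting | pilot
  5   | parrot | juice | brown | hiking | nurse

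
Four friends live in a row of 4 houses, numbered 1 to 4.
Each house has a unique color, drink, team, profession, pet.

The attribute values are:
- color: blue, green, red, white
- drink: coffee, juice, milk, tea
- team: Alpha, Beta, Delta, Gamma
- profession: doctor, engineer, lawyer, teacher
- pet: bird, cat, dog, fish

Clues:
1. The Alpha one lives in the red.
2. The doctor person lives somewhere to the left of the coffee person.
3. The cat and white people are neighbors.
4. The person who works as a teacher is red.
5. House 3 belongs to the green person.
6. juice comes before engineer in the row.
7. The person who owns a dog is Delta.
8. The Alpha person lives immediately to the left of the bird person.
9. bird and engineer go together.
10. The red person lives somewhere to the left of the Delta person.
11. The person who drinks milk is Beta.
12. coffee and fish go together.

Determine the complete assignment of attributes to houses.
Solution:

House | Color | Drink | Team | Profession | Pet
-----------------------------------------------
  1   | red | juice | Alpha | teacher | cat
  2   | white | milk | Beta | engineer | bird
  3   | green | tea | Delta | doctor | dog
  4   | blue | coffee | Gamma | lawyer | fish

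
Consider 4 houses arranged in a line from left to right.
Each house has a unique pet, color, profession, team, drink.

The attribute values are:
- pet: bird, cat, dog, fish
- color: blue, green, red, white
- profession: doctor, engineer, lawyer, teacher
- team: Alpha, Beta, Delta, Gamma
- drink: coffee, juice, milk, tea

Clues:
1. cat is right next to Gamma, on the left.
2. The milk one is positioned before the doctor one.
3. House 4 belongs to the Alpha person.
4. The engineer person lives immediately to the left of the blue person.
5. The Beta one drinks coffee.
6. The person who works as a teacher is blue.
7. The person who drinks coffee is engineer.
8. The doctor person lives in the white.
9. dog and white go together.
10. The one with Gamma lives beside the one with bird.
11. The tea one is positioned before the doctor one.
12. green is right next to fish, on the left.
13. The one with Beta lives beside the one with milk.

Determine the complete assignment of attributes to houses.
Solution:

House | Pet | Color | Profession | Team | Drink
-----------------------------------------------
  1   | cat | green | engineer | Beta | coffee
  2   | fish | blue | teacher | Gamma | milk
  3   | bird | red | lawyer | Delta | tea
  4   | dog | white | doctor | Alpha | juice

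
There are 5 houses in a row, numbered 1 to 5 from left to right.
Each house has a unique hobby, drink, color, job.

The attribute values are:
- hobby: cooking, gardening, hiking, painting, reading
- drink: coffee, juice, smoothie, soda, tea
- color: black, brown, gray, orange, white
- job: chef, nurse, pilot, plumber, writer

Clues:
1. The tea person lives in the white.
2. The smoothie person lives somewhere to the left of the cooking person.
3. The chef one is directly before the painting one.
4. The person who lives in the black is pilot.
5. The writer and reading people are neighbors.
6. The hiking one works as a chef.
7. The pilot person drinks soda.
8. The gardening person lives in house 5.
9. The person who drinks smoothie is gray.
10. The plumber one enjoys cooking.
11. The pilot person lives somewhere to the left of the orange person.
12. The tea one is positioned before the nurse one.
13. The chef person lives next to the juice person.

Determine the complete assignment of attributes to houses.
Solution:

House | Hobby | Drink | Color | Job
-----------------------------------
  1   | hiking | smoothie | gray | chef
  2   | painting | juice | brown | writer
  3   | reading | soda | black | pilot
  4   | cooking | tea | white | plumber
  5   | gardening | coffee | orange | nurse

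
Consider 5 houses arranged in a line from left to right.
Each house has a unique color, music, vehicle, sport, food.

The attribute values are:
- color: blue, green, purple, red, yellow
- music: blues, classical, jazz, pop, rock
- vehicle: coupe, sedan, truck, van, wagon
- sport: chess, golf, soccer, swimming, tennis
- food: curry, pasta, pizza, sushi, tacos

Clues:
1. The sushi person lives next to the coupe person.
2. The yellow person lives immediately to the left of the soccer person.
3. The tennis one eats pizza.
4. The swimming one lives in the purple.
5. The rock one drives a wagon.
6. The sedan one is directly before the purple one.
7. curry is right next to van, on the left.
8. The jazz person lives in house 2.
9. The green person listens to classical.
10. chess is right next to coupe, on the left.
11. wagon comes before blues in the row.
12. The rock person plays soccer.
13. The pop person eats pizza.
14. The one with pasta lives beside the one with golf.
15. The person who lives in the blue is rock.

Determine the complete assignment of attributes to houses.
Solution:

House | Color | Music | Vehicle | Sport | Food
----------------------------------------------
  1   | green | classical | sedan | chess | sushi
  2   | purple | jazz | coupe | swimming | curry
  3   | yellow | pop | van | tennis | pizza
  4   | blue | rock | wagon | soccer | pasta
  5   | red | blues | truck | golf | tacos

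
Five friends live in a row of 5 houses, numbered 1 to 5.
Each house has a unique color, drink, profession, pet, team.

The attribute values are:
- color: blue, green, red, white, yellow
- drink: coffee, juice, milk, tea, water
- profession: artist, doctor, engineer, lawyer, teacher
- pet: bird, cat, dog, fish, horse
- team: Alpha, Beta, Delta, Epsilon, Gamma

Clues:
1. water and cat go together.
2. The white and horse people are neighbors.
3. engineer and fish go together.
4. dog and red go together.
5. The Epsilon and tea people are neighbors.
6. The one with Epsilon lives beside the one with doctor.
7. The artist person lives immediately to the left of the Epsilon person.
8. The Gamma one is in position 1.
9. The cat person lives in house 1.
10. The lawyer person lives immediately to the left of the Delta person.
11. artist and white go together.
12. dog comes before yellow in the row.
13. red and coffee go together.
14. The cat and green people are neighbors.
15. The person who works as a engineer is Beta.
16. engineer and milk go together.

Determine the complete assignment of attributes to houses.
Solution:

House | Color | Drink | Profession | Pet | Team
-----------------------------------------------
  1   | white | water | artist | cat | Gamma
  2   | green | juice | lawyer | horse | Epsilon
  3   | blue | tea | doctor | bird | Delta
  4   | red | coffee | teacher | dog | Alpha
  5   | yellow | milk | engineer | fish | Beta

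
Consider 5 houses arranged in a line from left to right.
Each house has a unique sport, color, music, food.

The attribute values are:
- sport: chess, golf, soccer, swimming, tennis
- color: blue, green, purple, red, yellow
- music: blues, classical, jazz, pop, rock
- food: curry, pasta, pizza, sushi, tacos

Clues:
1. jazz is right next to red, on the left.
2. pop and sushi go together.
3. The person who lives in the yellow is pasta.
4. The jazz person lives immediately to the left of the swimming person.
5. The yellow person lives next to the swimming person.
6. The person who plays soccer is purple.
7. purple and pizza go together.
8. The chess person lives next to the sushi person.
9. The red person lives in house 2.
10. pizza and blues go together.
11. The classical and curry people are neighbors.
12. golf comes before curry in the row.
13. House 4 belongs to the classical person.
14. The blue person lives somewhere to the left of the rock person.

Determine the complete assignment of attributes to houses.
Solution:

House | Sport | Color | Music | Food
------------------------------------
  1   | chess | yellow | jazz | pasta
  2   | swimming | red | pop | sushi
  3   | soccer | purple | blues | pizza
  4   | golf | blue | classical | tacos
  5   | tennis | green | rock | curry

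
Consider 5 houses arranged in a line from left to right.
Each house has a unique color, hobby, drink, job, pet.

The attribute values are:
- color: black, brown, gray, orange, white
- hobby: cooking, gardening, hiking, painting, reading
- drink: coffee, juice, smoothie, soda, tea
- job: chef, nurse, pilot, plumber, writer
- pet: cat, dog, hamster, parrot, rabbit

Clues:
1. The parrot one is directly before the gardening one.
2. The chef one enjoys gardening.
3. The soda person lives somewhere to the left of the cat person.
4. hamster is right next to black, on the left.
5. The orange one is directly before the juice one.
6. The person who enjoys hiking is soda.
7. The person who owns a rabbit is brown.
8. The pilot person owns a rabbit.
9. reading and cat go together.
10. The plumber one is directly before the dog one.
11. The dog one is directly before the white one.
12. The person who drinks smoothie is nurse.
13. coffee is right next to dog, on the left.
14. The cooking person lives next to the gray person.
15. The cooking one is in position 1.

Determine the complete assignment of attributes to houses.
Solution:

House | Color | Hobby | Drink | Job | Pet
-----------------------------------------
  1   | orange | cooking | coffee | plumber | parrot
  2   | gray | gardening | juice | chef | dog
  3   | white | hiking | soda | writer | hamster
  4   | black | reading | smoothie | nurse | cat
  5   | brown | painting | tea | pilot | rabbit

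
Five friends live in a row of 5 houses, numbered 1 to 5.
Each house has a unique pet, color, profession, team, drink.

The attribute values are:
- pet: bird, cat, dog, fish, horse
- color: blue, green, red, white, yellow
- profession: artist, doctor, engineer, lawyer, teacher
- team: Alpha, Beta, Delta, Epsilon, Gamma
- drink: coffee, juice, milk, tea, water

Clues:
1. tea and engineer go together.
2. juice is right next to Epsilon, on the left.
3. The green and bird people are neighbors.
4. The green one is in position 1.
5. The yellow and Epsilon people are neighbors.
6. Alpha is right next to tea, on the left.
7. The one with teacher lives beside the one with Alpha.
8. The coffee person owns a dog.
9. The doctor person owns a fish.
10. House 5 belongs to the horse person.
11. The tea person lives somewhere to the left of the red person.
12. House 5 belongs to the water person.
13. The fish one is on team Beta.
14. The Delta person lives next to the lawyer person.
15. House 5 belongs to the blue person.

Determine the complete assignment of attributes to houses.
Solution:

House | Pet | Color | Profession | Team | Drink
-----------------------------------------------
  1   | dog | green | teacher | Delta | coffee
  2   | bird | yellow | lawyer | Alpha | juice
  3   | cat | white | engineer | Epsilon | tea
  4   | fish | red | doctor | Beta | milk
  5   | horse | blue | artist | Gamma | water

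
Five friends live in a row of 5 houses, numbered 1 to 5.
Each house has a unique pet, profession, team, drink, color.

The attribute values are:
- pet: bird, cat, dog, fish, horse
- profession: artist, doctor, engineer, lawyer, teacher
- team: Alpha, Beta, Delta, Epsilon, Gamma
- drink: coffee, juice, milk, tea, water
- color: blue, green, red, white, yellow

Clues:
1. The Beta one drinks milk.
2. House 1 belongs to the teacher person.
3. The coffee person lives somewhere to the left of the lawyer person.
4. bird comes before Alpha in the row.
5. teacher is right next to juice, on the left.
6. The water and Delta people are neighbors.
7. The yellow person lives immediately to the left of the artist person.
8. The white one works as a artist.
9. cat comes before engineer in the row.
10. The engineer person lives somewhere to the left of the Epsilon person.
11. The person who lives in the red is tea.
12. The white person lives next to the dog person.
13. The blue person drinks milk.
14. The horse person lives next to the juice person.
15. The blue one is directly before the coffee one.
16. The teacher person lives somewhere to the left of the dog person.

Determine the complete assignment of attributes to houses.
Solution:

House | Pet | Profession | Team | Drink | Color
-----------------------------------------------
  1   | horse | teacher | Gamma | water | yellow
  2   | cat | artist | Delta | juice | white
  3   | dog | engineer | Beta | milk | blue
  4   | bird | doctor | Epsilon | coffee | green
  5   | fish | lawyer | Alpha | tea | red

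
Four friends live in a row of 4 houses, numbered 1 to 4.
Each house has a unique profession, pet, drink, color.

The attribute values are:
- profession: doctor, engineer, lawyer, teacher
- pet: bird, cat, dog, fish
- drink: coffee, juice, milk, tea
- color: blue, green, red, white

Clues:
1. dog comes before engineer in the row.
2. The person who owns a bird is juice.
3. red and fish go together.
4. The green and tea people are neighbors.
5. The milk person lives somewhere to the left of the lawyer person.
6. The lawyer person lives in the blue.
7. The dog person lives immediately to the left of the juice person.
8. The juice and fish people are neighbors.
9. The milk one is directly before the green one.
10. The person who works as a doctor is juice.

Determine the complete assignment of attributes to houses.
Solution:

House | Profession | Pet | Drink | Color
----------------------------------------
  1   | teacher | dog | milk | white
  2   | doctor | bird | juice | green
  3   | engineer | fish | tea | red
  4   | lawyer | cat | coffee | blue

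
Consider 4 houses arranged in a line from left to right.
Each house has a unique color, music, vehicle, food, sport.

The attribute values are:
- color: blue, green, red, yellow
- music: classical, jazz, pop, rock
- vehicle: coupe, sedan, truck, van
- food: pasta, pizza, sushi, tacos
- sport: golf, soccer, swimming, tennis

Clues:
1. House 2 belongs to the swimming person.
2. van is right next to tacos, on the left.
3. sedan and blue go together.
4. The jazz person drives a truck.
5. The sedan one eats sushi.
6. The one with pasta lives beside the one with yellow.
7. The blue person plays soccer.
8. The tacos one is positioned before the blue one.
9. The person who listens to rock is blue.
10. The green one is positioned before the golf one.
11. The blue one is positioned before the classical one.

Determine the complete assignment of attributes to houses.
Solution:

House | Color | Music | Vehicle | Food | Sport
----------------------------------------------
  1   | green | pop | van | pasta | tennis
  2   | yellow | jazz | truck | tacos | swimming
  3   | blue | rock | sedan | sushi | soccer
  4   | red | classical | coupe | pizza | golf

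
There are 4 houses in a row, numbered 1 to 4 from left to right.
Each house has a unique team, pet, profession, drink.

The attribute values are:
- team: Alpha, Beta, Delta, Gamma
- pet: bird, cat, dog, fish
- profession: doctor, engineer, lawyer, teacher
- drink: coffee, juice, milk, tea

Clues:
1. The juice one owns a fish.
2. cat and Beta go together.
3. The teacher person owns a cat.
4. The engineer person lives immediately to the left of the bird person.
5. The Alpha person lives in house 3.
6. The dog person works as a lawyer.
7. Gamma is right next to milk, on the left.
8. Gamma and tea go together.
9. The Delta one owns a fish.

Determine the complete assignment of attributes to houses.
Solution:

House | Team | Pet | Profession | Drink
---------------------------------------
  1   | Delta | fish | engineer | juice
  2   | Gamma | bird | doctor | tea
  3   | Alpha | dog | lawyer | milk
  4   | Beta | cat | teacher | coffee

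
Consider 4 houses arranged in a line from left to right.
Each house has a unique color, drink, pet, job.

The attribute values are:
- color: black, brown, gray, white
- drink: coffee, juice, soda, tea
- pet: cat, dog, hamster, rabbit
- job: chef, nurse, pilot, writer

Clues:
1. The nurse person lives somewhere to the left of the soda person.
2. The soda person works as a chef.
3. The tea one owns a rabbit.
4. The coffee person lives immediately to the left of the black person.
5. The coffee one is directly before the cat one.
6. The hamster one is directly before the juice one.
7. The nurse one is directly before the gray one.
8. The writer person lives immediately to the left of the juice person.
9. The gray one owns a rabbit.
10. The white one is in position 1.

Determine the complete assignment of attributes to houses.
Solution:

House | Color | Drink | Pet | Job
---------------------------------
  1   | white | coffee | hamster | writer
  2   | black | juice | cat | nurse
  3   | gray | tea | rabbit | pilot
  4   | brown | soda | dog | chef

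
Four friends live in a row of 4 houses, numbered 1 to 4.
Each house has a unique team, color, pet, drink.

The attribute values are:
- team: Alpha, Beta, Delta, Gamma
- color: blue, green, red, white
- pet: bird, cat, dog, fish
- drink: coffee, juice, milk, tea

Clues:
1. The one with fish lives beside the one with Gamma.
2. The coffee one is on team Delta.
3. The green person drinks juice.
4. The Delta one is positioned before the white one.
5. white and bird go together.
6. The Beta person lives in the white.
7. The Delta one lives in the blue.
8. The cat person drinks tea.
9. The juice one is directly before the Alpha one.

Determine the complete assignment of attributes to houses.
Solution:

House | Team | Color | Pet | Drink
----------------------------------
  1   | Delta | blue | fish | coffee
  2   | Gamma | green | dog | juice
  3   | Alpha | red | cat | tea
  4   | Beta | white | bird | milk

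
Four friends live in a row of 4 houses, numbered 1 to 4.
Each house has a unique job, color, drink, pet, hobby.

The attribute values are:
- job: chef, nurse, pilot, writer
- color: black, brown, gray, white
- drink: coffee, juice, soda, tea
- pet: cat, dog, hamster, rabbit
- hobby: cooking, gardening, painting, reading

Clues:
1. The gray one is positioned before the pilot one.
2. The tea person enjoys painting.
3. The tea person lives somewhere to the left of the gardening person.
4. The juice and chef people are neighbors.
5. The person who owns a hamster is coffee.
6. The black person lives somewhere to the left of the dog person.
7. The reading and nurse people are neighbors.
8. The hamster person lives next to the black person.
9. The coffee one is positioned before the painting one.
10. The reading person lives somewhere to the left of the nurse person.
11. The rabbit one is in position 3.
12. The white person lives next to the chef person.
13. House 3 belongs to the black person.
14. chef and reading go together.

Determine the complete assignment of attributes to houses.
Solution:

House | Job | Color | Drink | Pet | Hobby
-----------------------------------------
  1   | writer | white | juice | cat | cooking
  2   | chef | gray | coffee | hamster | reading
  3   | nurse | black | tea | rabbit | painting
  4   | pilot | brown | soda | dog | gardening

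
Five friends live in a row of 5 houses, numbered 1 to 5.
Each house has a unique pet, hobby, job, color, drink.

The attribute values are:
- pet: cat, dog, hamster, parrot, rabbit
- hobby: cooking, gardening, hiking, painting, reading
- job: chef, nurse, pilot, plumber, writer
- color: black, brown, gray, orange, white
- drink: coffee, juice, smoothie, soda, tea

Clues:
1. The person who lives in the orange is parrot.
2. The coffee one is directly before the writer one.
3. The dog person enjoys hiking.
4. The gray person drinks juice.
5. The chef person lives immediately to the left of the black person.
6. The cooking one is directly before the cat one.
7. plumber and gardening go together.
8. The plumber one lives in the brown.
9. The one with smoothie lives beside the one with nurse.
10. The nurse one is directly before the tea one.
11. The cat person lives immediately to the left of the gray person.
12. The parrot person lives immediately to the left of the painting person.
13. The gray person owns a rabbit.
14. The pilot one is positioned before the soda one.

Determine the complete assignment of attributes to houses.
Solution:

House | Pet | Hobby | Job | Color | Drink
-----------------------------------------
  1   | parrot | cooking | chef | orange | coffee
  2   | cat | painting | writer | black | smoothie
  3   | rabbit | reading | nurse | gray | juice
  4   | dog | hiking | pilot | white | tea
  5   | hamster | gardening | plumber | brown | soda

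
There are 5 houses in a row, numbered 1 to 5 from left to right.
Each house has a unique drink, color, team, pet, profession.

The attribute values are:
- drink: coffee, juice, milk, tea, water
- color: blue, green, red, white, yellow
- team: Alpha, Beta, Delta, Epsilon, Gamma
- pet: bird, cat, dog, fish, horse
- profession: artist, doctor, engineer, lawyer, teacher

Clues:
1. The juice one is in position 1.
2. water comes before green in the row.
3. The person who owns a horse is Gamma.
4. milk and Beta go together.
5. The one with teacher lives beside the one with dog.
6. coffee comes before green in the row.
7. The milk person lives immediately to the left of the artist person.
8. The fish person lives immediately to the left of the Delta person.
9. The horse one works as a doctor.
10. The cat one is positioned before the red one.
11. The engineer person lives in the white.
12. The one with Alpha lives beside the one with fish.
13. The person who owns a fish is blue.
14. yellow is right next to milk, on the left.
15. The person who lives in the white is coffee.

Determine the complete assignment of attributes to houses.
Solution:

House | Drink | Color | Team | Pet | Profession
-----------------------------------------------
  1   | juice | yellow | Alpha | cat | lawyer
  2   | milk | blue | Beta | fish | teacher
  3   | water | red | Delta | dog | artist
  4   | coffee | white | Epsilon | bird | engineer
  5   | tea | green | Gamma | horse | doctor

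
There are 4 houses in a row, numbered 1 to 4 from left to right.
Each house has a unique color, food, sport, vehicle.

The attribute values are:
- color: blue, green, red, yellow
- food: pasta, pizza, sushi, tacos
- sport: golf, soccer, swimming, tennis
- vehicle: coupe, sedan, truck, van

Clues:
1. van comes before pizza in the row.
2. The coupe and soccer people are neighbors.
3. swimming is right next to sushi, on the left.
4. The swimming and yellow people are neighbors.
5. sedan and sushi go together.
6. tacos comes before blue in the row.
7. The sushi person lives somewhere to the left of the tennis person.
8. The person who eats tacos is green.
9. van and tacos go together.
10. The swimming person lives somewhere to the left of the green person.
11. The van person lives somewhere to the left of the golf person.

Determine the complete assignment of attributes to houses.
Solution:

House | Color | Food | Sport | Vehicle
--------------------------------------
  1   | red | pasta | swimming | coupe
  2   | yellow | sushi | soccer | sedan
  3   | green | tacos | tennis | van
  4   | blue | pizza | golf | truck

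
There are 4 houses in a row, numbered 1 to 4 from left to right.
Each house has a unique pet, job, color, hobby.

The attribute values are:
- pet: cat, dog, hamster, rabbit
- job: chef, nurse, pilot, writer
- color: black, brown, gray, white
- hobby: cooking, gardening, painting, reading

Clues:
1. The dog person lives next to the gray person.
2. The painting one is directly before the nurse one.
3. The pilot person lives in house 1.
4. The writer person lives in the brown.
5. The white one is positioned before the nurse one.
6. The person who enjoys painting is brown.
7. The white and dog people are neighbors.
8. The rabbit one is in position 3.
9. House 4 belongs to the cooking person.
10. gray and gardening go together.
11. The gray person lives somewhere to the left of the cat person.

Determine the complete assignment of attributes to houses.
Solution:

House | Pet | Job | Color | Hobby
---------------------------------
  1   | hamster | pilot | white | reading
  2   | dog | writer | brown | painting
  3   | rabbit | nurse | gray | gardening
  4   | cat | chef | black | cooking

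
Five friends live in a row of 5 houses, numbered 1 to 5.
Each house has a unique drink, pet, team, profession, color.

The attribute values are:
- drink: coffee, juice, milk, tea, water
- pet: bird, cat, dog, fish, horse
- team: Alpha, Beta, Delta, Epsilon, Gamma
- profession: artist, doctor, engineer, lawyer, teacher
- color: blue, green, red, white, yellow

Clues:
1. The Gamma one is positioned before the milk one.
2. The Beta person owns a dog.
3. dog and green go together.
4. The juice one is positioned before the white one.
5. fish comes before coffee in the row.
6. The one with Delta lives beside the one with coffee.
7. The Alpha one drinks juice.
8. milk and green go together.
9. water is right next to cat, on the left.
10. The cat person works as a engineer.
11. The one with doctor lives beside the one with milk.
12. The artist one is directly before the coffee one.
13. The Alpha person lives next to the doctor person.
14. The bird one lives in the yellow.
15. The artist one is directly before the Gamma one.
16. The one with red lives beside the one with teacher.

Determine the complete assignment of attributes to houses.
Solution:

House | Drink | Pet | Team | Profession | Color
-----------------------------------------------
  1   | water | fish | Delta | artist | blue
  2   | coffee | cat | Gamma | engineer | red
  3   | juice | bird | Alpha | teacher | yellow
  4   | tea | horse | Epsilon | doctor | white
  5   | milk | dog | Beta | lawyer | green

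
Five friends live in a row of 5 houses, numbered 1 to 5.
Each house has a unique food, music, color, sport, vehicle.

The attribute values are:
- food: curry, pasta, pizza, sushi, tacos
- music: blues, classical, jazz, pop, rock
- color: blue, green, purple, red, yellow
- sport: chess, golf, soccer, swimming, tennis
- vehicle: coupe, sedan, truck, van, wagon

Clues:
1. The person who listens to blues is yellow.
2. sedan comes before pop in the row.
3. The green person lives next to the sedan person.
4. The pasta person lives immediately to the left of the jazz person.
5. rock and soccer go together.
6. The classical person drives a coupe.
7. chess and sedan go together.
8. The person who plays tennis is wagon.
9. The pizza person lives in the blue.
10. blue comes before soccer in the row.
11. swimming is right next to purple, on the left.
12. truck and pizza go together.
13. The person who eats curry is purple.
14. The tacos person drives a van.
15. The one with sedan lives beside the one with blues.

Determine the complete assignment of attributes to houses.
Solution:

House | Food | Music | Color | Sport | Vehicle
----------------------------------------------
  1   | pasta | classical | green | swimming | coupe
  2   | curry | jazz | purple | chess | sedan
  3   | sushi | blues | yellow | tennis | wagon
  4   | pizza | pop | blue | golf | truck
  5   | tacos | rock | red | soccer | van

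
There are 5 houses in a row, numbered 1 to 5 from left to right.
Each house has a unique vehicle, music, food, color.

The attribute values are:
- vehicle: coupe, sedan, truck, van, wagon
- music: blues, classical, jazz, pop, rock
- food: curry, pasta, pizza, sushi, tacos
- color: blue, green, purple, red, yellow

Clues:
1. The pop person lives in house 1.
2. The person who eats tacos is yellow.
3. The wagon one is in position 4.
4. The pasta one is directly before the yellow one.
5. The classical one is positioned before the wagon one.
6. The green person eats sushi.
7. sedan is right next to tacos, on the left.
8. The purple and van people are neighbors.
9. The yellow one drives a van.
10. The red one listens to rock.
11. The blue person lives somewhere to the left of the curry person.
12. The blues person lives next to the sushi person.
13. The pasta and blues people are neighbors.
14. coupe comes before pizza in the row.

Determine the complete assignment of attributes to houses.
Solution:

House | Vehicle | Music | Food | Color
--------------------------------------
  1   | sedan | pop | pasta | purple
  2   | van | blues | tacos | yellow
  3   | coupe | classical | sushi | green
  4   | wagon | jazz | pizza | blue
  5   | truck | rock | curry | red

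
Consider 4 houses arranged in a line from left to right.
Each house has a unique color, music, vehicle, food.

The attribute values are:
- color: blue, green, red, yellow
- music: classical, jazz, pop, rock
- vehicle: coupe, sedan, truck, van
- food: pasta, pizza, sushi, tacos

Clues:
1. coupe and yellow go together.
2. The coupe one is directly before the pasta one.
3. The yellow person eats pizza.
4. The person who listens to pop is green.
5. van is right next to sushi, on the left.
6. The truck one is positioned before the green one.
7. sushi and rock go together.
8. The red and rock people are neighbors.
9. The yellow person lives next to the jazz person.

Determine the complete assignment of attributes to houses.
Solution:

House | Color | Music | Vehicle | Food
--------------------------------------
  1   | yellow | classical | coupe | pizza
  2   | red | jazz | van | pasta
  3   | blue | rock | truck | sushi
  4   | green | pop | sedan | tacos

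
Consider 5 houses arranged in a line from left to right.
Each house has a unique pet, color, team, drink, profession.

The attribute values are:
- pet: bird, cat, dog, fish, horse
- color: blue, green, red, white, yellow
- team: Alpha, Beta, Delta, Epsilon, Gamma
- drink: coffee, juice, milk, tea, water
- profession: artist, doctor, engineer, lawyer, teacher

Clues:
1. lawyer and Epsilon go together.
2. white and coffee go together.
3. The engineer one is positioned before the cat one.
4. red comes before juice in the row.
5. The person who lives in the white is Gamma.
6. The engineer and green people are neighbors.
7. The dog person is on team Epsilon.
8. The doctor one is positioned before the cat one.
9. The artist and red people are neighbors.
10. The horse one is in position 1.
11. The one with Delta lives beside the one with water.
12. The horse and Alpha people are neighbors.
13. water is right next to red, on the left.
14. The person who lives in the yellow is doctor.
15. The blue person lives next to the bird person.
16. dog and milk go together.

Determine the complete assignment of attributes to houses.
Solution:

House | Pet | Color | Team | Drink | Profession
-----------------------------------------------
  1   | horse | blue | Delta | tea | engineer
  2   | bird | green | Alpha | water | artist
  3   | dog | red | Epsilon | milk | lawyer
  4   | fish | yellow | Beta | juice | doctor
  5   | cat | white | Gamma | coffee | teacher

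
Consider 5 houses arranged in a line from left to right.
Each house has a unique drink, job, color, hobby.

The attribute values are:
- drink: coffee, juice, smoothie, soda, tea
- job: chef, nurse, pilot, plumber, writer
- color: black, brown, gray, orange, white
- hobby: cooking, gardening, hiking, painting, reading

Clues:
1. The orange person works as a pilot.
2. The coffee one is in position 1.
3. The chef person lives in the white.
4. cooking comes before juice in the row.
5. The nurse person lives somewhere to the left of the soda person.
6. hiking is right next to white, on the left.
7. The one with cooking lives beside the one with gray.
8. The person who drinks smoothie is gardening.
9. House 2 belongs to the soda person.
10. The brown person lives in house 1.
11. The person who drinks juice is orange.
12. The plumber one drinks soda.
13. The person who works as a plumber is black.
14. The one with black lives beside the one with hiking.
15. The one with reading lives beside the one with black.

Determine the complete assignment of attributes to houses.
Solution:

House | Drink | Job | Color | Hobby
-----------------------------------
  1   | coffee | nurse | brown | reading
  2   | soda | plumber | black | cooking
  3   | tea | writer | gray | hiking
  4   | smoothie | chef | white | gardening
  5   | juice | pilot | orange | painting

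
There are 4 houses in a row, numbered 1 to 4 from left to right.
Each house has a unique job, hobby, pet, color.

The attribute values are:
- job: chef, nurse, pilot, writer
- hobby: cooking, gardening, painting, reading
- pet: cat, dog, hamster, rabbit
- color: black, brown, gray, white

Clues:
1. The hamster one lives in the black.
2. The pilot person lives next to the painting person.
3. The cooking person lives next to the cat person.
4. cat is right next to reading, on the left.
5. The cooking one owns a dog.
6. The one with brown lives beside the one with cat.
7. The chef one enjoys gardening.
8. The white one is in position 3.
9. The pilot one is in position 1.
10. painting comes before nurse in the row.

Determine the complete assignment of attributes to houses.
Solution:

House | Job | Hobby | Pet | Color
---------------------------------
  1   | pilot | cooking | dog | brown
  2   | writer | painting | cat | gray
  3   | nurse | reading | rabbit | white
  4   | chef | gardening | hamster | black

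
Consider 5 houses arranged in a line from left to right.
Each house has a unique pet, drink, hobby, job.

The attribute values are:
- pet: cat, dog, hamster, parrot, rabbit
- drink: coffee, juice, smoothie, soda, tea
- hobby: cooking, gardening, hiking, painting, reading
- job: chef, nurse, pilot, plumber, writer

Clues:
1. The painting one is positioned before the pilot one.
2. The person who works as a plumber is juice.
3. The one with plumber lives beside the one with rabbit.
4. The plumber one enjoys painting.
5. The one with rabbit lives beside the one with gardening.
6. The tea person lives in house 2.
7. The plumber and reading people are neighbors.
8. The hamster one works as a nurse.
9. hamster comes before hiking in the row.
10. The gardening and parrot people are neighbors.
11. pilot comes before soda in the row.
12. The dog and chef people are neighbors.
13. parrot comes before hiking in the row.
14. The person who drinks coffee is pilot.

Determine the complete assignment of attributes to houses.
Solution:

House | Pet | Drink | Hobby | Job
---------------------------------
  1   | dog | juice | painting | plumber
  2   | rabbit | tea | reading | chef
  3   | hamster | smoothie | gardening | nurse
  4   | parrot | coffee | cooking | pilot
  5   | cat | soda | hiking | writer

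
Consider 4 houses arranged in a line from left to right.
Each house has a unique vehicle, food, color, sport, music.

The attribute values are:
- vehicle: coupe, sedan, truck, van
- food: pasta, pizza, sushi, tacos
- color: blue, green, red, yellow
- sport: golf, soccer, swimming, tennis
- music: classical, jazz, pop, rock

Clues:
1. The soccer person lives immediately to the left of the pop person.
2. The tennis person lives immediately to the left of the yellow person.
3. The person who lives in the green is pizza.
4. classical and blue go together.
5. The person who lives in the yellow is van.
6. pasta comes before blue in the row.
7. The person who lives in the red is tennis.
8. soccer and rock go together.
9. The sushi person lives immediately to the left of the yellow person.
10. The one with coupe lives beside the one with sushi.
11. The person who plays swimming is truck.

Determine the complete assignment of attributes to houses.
Solution:

House | Vehicle | Food | Color | Sport | Music
----------------------------------------------
  1   | coupe | pizza | green | soccer | rock
  2   | sedan | sushi | red | tennis | pop
  3   | van | pasta | yellow | golf | jazz
  4   | truck | tacos | blue | swimming | classical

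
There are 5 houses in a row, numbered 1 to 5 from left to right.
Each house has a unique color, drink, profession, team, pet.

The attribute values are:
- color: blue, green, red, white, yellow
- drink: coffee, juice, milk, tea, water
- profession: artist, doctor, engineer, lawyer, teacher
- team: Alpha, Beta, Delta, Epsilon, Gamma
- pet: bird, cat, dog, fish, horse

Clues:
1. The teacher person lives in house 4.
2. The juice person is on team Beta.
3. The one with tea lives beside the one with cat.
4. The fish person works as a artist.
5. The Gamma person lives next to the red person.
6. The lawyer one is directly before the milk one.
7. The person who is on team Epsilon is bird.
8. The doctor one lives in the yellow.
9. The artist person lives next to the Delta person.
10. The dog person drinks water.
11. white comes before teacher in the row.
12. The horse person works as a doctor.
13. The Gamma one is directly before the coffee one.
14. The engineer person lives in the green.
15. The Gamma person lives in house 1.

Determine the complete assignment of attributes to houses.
Solution:

House | Color | Drink | Profession | Team | Pet
-----------------------------------------------
  1   | white | tea | artist | Gamma | fish
  2   | red | coffee | lawyer | Delta | cat
  3   | green | milk | engineer | Epsilon | bird
  4   | blue | water | teacher | Alpha | dog
  5   | yellow | juice | doctor | Beta | horse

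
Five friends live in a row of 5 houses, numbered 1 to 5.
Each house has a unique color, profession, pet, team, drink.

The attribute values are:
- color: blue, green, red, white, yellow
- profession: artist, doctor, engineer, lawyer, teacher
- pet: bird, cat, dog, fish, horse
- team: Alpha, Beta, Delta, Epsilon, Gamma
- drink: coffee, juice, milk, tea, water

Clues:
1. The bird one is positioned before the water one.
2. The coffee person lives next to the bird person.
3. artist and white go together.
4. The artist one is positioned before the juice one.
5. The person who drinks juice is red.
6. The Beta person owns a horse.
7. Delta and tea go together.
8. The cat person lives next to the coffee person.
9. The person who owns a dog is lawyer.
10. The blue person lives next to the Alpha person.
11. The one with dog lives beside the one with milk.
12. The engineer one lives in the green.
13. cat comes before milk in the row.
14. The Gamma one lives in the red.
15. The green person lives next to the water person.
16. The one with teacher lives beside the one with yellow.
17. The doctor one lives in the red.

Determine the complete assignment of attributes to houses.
Solution:

House | Color | Profession | Pet | Team | Drink
-----------------------------------------------
  1   | blue | teacher | cat | Delta | tea
  2   | yellow | lawyer | dog | Alpha | coffee
  3   | green | engineer | bird | Epsilon | milk
  4   | white | artist | horse | Beta | water
  5   | red | doctor | fish | Gamma | juice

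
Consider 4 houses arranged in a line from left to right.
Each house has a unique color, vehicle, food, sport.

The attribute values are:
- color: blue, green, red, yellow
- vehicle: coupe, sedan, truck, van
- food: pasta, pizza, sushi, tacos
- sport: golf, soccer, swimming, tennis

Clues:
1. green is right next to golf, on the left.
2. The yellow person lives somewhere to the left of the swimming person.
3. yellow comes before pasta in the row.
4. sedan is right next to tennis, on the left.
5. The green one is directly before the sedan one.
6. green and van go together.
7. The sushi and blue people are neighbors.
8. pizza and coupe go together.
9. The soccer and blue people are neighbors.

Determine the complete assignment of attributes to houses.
Solution:

House | Color | Vehicle | Food | Sport
--------------------------------------
  1   | green | van | sushi | soccer
  2   | blue | sedan | tacos | golf
  3   | yellow | coupe | pizza | tennis
  4   | red | truck | pasta | swimming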